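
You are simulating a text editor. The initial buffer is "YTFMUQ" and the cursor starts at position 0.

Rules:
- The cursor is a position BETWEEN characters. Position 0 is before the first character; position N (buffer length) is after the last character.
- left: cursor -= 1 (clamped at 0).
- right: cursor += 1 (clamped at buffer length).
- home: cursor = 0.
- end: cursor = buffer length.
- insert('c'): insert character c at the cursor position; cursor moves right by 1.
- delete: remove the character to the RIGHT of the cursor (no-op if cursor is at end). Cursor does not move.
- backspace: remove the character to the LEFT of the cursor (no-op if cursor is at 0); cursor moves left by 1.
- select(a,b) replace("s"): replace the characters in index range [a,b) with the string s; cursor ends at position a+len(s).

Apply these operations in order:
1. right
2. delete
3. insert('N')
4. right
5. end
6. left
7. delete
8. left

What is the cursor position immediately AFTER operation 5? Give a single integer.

Answer: 6

Derivation:
After op 1 (right): buf='YTFMUQ' cursor=1
After op 2 (delete): buf='YFMUQ' cursor=1
After op 3 (insert('N')): buf='YNFMUQ' cursor=2
After op 4 (right): buf='YNFMUQ' cursor=3
After op 5 (end): buf='YNFMUQ' cursor=6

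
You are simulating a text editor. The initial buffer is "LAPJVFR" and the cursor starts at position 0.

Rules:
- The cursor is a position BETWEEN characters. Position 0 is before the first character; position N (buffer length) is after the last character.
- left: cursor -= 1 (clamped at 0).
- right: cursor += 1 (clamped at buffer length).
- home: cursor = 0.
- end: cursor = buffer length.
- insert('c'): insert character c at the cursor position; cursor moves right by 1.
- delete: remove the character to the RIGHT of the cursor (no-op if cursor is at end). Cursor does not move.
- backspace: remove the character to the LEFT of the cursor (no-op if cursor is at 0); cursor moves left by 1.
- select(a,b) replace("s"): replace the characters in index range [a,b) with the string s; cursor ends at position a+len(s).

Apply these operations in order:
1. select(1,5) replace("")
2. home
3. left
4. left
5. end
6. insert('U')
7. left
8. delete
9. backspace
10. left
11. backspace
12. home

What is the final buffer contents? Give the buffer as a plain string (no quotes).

After op 1 (select(1,5) replace("")): buf='LFR' cursor=1
After op 2 (home): buf='LFR' cursor=0
After op 3 (left): buf='LFR' cursor=0
After op 4 (left): buf='LFR' cursor=0
After op 5 (end): buf='LFR' cursor=3
After op 6 (insert('U')): buf='LFRU' cursor=4
After op 7 (left): buf='LFRU' cursor=3
After op 8 (delete): buf='LFR' cursor=3
After op 9 (backspace): buf='LF' cursor=2
After op 10 (left): buf='LF' cursor=1
After op 11 (backspace): buf='F' cursor=0
After op 12 (home): buf='F' cursor=0

Answer: F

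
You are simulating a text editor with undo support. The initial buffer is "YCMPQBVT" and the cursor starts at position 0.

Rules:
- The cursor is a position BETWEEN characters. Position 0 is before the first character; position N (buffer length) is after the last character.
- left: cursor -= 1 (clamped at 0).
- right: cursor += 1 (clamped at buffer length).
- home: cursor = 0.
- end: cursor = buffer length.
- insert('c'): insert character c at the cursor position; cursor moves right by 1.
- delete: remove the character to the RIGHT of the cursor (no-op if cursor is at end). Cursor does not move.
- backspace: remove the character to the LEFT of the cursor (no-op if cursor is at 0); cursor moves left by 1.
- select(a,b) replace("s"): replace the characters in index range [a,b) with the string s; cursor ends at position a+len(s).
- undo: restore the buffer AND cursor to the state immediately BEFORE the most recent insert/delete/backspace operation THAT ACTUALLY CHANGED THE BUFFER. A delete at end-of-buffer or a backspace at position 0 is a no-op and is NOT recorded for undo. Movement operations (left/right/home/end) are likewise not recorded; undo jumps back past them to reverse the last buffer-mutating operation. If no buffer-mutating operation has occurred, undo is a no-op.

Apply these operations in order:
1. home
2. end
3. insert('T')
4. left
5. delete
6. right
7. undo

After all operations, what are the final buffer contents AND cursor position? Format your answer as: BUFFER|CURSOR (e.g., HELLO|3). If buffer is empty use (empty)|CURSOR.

After op 1 (home): buf='YCMPQBVT' cursor=0
After op 2 (end): buf='YCMPQBVT' cursor=8
After op 3 (insert('T')): buf='YCMPQBVTT' cursor=9
After op 4 (left): buf='YCMPQBVTT' cursor=8
After op 5 (delete): buf='YCMPQBVT' cursor=8
After op 6 (right): buf='YCMPQBVT' cursor=8
After op 7 (undo): buf='YCMPQBVTT' cursor=8

Answer: YCMPQBVTT|8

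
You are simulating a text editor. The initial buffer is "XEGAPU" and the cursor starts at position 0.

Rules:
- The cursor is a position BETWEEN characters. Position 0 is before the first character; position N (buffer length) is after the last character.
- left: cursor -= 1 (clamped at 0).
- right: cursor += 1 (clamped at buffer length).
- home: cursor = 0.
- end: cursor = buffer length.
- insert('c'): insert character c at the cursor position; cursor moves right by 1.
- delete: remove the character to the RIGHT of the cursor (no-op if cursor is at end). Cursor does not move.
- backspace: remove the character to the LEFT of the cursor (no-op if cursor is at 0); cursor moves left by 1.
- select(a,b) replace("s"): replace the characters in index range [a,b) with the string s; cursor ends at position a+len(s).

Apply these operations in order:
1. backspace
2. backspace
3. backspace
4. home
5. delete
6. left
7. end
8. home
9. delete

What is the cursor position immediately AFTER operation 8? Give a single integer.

Answer: 0

Derivation:
After op 1 (backspace): buf='XEGAPU' cursor=0
After op 2 (backspace): buf='XEGAPU' cursor=0
After op 3 (backspace): buf='XEGAPU' cursor=0
After op 4 (home): buf='XEGAPU' cursor=0
After op 5 (delete): buf='EGAPU' cursor=0
After op 6 (left): buf='EGAPU' cursor=0
After op 7 (end): buf='EGAPU' cursor=5
After op 8 (home): buf='EGAPU' cursor=0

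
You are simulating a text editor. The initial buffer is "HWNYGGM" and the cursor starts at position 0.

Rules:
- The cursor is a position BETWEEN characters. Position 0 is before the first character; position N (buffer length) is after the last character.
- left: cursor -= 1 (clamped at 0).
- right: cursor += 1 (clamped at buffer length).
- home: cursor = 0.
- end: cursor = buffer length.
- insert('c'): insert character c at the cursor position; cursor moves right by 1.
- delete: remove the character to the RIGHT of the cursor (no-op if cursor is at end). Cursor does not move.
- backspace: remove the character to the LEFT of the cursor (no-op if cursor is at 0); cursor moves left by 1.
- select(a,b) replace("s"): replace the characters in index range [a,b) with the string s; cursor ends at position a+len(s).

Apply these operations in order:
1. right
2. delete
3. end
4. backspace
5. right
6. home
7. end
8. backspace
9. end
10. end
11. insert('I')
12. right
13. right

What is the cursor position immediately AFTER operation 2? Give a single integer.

After op 1 (right): buf='HWNYGGM' cursor=1
After op 2 (delete): buf='HNYGGM' cursor=1

Answer: 1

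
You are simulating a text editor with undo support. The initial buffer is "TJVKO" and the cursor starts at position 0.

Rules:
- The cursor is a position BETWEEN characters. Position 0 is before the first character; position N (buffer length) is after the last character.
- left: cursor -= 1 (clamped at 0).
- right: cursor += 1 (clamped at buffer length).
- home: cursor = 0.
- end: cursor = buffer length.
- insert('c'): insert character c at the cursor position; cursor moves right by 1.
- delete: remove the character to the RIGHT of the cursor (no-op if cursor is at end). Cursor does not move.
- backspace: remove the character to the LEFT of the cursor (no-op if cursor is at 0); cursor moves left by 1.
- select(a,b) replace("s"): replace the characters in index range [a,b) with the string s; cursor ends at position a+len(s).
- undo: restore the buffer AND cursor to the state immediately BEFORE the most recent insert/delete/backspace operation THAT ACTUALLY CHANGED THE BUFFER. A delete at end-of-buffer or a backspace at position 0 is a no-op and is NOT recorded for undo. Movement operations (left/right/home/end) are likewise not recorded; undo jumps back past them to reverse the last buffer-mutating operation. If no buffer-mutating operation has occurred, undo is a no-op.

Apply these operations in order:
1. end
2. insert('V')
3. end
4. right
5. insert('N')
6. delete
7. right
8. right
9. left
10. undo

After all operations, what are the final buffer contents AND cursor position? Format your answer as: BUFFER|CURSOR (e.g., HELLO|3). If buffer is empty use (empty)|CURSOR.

Answer: TJVKOV|6

Derivation:
After op 1 (end): buf='TJVKO' cursor=5
After op 2 (insert('V')): buf='TJVKOV' cursor=6
After op 3 (end): buf='TJVKOV' cursor=6
After op 4 (right): buf='TJVKOV' cursor=6
After op 5 (insert('N')): buf='TJVKOVN' cursor=7
After op 6 (delete): buf='TJVKOVN' cursor=7
After op 7 (right): buf='TJVKOVN' cursor=7
After op 8 (right): buf='TJVKOVN' cursor=7
After op 9 (left): buf='TJVKOVN' cursor=6
After op 10 (undo): buf='TJVKOV' cursor=6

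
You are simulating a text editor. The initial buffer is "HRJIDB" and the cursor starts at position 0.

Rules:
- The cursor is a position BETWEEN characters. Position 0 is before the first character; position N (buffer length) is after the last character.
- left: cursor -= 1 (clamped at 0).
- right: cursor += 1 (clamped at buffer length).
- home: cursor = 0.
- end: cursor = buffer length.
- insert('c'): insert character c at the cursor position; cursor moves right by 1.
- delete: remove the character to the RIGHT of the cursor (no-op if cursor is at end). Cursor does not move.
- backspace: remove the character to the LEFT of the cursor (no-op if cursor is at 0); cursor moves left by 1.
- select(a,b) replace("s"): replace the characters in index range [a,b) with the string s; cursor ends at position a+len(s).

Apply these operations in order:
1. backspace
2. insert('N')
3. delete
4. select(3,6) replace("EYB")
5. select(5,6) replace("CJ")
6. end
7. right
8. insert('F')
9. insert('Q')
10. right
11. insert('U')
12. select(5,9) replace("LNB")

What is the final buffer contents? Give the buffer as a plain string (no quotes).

After op 1 (backspace): buf='HRJIDB' cursor=0
After op 2 (insert('N')): buf='NHRJIDB' cursor=1
After op 3 (delete): buf='NRJIDB' cursor=1
After op 4 (select(3,6) replace("EYB")): buf='NRJEYB' cursor=6
After op 5 (select(5,6) replace("CJ")): buf='NRJEYCJ' cursor=7
After op 6 (end): buf='NRJEYCJ' cursor=7
After op 7 (right): buf='NRJEYCJ' cursor=7
After op 8 (insert('F')): buf='NRJEYCJF' cursor=8
After op 9 (insert('Q')): buf='NRJEYCJFQ' cursor=9
After op 10 (right): buf='NRJEYCJFQ' cursor=9
After op 11 (insert('U')): buf='NRJEYCJFQU' cursor=10
After op 12 (select(5,9) replace("LNB")): buf='NRJEYLNBU' cursor=8

Answer: NRJEYLNBU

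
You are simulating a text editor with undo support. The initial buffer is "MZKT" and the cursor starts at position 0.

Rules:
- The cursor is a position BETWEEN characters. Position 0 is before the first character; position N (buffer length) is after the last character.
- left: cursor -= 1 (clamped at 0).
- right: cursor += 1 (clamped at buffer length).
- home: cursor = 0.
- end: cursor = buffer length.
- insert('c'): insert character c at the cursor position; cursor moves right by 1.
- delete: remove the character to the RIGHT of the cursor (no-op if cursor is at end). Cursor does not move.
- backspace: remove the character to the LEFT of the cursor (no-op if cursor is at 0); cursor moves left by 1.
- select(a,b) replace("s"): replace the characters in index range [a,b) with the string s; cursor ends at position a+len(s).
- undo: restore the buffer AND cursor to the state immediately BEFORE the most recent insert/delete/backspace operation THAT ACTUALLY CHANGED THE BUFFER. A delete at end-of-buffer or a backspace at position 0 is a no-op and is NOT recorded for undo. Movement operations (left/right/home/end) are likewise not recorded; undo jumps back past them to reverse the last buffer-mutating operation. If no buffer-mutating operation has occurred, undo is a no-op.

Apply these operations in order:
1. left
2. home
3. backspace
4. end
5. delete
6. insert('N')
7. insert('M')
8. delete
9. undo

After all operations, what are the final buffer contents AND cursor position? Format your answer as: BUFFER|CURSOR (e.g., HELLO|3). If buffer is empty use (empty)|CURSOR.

Answer: MZKTN|5

Derivation:
After op 1 (left): buf='MZKT' cursor=0
After op 2 (home): buf='MZKT' cursor=0
After op 3 (backspace): buf='MZKT' cursor=0
After op 4 (end): buf='MZKT' cursor=4
After op 5 (delete): buf='MZKT' cursor=4
After op 6 (insert('N')): buf='MZKTN' cursor=5
After op 7 (insert('M')): buf='MZKTNM' cursor=6
After op 8 (delete): buf='MZKTNM' cursor=6
After op 9 (undo): buf='MZKTN' cursor=5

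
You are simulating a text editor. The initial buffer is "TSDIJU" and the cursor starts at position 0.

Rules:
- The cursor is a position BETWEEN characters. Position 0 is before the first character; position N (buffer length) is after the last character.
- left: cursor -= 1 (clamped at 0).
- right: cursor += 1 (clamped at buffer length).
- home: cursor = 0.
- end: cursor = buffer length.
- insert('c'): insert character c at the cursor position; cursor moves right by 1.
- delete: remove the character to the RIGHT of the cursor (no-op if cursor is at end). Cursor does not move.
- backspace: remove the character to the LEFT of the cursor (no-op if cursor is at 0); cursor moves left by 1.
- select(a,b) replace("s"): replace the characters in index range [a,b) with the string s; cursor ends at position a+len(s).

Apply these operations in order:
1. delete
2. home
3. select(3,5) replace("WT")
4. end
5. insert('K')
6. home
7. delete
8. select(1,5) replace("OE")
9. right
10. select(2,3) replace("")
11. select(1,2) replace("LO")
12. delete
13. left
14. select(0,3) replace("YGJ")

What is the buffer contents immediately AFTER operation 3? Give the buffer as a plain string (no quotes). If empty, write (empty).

Answer: SDIWT

Derivation:
After op 1 (delete): buf='SDIJU' cursor=0
After op 2 (home): buf='SDIJU' cursor=0
After op 3 (select(3,5) replace("WT")): buf='SDIWT' cursor=5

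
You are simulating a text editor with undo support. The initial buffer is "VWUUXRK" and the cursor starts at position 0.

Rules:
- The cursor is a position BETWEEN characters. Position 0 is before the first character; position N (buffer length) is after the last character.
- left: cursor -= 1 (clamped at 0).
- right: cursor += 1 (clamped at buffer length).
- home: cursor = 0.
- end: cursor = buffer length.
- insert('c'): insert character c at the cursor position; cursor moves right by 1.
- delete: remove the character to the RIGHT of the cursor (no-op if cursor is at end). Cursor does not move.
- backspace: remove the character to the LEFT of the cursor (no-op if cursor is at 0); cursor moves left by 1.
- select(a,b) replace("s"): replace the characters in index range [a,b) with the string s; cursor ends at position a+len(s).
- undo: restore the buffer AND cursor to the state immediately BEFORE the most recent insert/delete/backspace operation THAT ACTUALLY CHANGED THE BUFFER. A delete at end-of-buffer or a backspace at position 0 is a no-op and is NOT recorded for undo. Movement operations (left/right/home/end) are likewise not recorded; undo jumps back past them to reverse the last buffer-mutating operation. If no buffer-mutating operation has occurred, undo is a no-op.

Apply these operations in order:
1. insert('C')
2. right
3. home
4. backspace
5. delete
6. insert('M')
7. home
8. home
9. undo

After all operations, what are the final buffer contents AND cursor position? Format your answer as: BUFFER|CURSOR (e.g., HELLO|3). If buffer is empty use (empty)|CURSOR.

After op 1 (insert('C')): buf='CVWUUXRK' cursor=1
After op 2 (right): buf='CVWUUXRK' cursor=2
After op 3 (home): buf='CVWUUXRK' cursor=0
After op 4 (backspace): buf='CVWUUXRK' cursor=0
After op 5 (delete): buf='VWUUXRK' cursor=0
After op 6 (insert('M')): buf='MVWUUXRK' cursor=1
After op 7 (home): buf='MVWUUXRK' cursor=0
After op 8 (home): buf='MVWUUXRK' cursor=0
After op 9 (undo): buf='VWUUXRK' cursor=0

Answer: VWUUXRK|0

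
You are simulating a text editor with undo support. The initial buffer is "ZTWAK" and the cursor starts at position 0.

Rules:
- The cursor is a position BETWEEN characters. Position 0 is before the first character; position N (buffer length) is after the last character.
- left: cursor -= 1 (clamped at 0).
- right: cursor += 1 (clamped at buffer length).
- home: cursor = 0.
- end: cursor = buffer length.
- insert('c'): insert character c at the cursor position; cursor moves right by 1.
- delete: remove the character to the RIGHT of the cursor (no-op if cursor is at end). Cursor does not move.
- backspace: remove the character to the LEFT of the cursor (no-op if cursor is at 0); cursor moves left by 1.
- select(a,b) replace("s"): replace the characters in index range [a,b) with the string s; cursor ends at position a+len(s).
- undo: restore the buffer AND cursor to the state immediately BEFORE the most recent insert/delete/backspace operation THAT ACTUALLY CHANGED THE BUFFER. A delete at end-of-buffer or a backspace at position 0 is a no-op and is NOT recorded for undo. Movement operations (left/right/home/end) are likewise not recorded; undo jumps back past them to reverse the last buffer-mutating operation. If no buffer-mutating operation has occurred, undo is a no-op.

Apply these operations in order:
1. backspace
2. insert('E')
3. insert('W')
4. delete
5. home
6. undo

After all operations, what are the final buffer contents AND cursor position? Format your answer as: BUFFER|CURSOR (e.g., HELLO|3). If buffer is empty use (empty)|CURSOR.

After op 1 (backspace): buf='ZTWAK' cursor=0
After op 2 (insert('E')): buf='EZTWAK' cursor=1
After op 3 (insert('W')): buf='EWZTWAK' cursor=2
After op 4 (delete): buf='EWTWAK' cursor=2
After op 5 (home): buf='EWTWAK' cursor=0
After op 6 (undo): buf='EWZTWAK' cursor=2

Answer: EWZTWAK|2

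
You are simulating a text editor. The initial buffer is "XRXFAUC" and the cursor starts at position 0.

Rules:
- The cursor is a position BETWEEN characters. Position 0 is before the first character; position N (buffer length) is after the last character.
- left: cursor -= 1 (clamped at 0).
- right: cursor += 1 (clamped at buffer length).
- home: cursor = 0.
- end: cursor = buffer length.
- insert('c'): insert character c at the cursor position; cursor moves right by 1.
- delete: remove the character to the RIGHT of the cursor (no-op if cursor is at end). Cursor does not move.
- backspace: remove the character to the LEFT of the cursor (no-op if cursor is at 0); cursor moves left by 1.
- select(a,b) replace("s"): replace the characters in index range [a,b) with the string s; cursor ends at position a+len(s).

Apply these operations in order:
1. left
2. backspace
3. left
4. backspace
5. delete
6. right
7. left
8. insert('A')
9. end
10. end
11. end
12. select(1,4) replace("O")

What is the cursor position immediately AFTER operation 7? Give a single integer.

Answer: 0

Derivation:
After op 1 (left): buf='XRXFAUC' cursor=0
After op 2 (backspace): buf='XRXFAUC' cursor=0
After op 3 (left): buf='XRXFAUC' cursor=0
After op 4 (backspace): buf='XRXFAUC' cursor=0
After op 5 (delete): buf='RXFAUC' cursor=0
After op 6 (right): buf='RXFAUC' cursor=1
After op 7 (left): buf='RXFAUC' cursor=0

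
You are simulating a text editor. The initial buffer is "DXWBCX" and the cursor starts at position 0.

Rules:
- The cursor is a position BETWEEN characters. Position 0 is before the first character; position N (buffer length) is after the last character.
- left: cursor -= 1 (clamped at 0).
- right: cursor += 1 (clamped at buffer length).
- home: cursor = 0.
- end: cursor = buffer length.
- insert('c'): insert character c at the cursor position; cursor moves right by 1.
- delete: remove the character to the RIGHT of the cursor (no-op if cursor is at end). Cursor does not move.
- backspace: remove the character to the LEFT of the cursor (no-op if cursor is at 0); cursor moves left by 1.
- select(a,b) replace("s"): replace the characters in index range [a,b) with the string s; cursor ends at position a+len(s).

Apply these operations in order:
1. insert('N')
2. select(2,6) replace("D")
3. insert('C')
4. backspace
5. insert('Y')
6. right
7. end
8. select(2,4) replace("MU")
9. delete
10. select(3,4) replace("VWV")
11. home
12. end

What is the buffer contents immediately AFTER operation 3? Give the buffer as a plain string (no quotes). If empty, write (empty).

Answer: NDDCX

Derivation:
After op 1 (insert('N')): buf='NDXWBCX' cursor=1
After op 2 (select(2,6) replace("D")): buf='NDDX' cursor=3
After op 3 (insert('C')): buf='NDDCX' cursor=4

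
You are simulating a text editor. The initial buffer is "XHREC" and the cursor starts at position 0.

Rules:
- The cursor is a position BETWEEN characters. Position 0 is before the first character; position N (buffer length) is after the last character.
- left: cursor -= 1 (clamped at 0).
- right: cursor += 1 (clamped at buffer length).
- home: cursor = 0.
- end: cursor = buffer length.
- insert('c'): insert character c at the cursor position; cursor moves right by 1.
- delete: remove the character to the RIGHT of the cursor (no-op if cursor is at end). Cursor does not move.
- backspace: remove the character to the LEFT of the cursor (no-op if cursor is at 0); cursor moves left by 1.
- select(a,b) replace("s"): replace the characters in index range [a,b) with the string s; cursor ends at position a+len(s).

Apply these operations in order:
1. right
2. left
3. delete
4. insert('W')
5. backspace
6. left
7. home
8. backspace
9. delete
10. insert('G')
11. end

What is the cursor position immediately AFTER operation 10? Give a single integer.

After op 1 (right): buf='XHREC' cursor=1
After op 2 (left): buf='XHREC' cursor=0
After op 3 (delete): buf='HREC' cursor=0
After op 4 (insert('W')): buf='WHREC' cursor=1
After op 5 (backspace): buf='HREC' cursor=0
After op 6 (left): buf='HREC' cursor=0
After op 7 (home): buf='HREC' cursor=0
After op 8 (backspace): buf='HREC' cursor=0
After op 9 (delete): buf='REC' cursor=0
After op 10 (insert('G')): buf='GREC' cursor=1

Answer: 1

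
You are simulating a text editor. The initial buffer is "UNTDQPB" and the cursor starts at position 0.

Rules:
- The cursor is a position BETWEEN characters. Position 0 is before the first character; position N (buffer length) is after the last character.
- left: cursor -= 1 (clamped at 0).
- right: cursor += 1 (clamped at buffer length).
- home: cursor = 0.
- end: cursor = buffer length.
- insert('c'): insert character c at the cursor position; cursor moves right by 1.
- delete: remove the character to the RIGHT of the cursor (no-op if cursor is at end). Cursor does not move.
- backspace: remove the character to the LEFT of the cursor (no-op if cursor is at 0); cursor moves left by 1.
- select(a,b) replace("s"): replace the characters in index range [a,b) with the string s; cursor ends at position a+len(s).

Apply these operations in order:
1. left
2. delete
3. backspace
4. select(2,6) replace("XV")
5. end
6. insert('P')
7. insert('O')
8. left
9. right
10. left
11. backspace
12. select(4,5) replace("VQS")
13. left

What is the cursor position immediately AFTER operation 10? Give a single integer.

Answer: 5

Derivation:
After op 1 (left): buf='UNTDQPB' cursor=0
After op 2 (delete): buf='NTDQPB' cursor=0
After op 3 (backspace): buf='NTDQPB' cursor=0
After op 4 (select(2,6) replace("XV")): buf='NTXV' cursor=4
After op 5 (end): buf='NTXV' cursor=4
After op 6 (insert('P')): buf='NTXVP' cursor=5
After op 7 (insert('O')): buf='NTXVPO' cursor=6
After op 8 (left): buf='NTXVPO' cursor=5
After op 9 (right): buf='NTXVPO' cursor=6
After op 10 (left): buf='NTXVPO' cursor=5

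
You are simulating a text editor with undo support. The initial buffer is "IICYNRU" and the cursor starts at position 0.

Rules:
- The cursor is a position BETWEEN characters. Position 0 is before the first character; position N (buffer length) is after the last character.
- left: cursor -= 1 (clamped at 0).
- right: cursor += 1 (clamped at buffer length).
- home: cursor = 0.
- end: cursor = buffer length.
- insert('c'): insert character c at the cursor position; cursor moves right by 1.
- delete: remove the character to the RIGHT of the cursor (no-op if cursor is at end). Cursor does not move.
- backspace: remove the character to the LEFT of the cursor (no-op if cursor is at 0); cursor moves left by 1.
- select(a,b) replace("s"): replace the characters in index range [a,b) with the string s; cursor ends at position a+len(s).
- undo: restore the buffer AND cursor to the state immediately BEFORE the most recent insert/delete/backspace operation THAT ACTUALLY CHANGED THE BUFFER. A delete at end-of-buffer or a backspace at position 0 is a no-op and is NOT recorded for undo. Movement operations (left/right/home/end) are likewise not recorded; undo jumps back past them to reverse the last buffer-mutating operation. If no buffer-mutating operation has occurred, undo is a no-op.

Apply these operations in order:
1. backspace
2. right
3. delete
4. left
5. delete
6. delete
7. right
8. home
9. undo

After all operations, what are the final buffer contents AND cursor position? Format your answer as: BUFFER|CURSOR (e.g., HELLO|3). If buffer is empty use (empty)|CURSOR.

After op 1 (backspace): buf='IICYNRU' cursor=0
After op 2 (right): buf='IICYNRU' cursor=1
After op 3 (delete): buf='ICYNRU' cursor=1
After op 4 (left): buf='ICYNRU' cursor=0
After op 5 (delete): buf='CYNRU' cursor=0
After op 6 (delete): buf='YNRU' cursor=0
After op 7 (right): buf='YNRU' cursor=1
After op 8 (home): buf='YNRU' cursor=0
After op 9 (undo): buf='CYNRU' cursor=0

Answer: CYNRU|0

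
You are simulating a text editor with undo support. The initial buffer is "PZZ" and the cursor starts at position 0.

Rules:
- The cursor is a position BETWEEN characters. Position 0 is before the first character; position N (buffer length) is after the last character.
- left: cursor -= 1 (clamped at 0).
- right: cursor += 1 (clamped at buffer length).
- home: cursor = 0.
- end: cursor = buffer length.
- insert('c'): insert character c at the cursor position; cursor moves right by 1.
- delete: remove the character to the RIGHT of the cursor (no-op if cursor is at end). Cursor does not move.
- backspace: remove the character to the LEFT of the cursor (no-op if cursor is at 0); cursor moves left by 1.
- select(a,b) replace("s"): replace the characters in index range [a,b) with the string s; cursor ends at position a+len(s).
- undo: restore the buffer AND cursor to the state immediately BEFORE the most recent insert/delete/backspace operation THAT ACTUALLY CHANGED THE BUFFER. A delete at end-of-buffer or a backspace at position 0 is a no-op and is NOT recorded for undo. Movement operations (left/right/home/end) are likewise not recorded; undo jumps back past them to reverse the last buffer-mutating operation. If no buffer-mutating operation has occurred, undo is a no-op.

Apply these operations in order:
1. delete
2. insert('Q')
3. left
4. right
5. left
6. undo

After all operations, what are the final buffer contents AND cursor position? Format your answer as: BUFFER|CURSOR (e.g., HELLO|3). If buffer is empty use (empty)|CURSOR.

Answer: ZZ|0

Derivation:
After op 1 (delete): buf='ZZ' cursor=0
After op 2 (insert('Q')): buf='QZZ' cursor=1
After op 3 (left): buf='QZZ' cursor=0
After op 4 (right): buf='QZZ' cursor=1
After op 5 (left): buf='QZZ' cursor=0
After op 6 (undo): buf='ZZ' cursor=0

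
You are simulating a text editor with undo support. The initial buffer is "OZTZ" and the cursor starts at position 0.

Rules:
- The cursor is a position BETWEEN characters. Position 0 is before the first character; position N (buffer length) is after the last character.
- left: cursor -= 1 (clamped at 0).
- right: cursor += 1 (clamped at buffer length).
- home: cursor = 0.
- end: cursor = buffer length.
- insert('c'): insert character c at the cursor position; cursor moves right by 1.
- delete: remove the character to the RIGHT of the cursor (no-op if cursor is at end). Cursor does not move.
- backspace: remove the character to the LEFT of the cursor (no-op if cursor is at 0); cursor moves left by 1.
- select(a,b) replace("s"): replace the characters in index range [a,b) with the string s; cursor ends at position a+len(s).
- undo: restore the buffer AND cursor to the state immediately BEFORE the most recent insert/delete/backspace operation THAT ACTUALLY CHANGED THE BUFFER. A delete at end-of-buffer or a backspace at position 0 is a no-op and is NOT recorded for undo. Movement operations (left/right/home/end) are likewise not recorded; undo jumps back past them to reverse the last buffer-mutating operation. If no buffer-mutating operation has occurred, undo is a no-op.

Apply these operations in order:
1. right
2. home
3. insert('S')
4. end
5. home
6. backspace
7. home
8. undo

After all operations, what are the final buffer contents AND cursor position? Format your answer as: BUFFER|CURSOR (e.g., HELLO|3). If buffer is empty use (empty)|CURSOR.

Answer: OZTZ|0

Derivation:
After op 1 (right): buf='OZTZ' cursor=1
After op 2 (home): buf='OZTZ' cursor=0
After op 3 (insert('S')): buf='SOZTZ' cursor=1
After op 4 (end): buf='SOZTZ' cursor=5
After op 5 (home): buf='SOZTZ' cursor=0
After op 6 (backspace): buf='SOZTZ' cursor=0
After op 7 (home): buf='SOZTZ' cursor=0
After op 8 (undo): buf='OZTZ' cursor=0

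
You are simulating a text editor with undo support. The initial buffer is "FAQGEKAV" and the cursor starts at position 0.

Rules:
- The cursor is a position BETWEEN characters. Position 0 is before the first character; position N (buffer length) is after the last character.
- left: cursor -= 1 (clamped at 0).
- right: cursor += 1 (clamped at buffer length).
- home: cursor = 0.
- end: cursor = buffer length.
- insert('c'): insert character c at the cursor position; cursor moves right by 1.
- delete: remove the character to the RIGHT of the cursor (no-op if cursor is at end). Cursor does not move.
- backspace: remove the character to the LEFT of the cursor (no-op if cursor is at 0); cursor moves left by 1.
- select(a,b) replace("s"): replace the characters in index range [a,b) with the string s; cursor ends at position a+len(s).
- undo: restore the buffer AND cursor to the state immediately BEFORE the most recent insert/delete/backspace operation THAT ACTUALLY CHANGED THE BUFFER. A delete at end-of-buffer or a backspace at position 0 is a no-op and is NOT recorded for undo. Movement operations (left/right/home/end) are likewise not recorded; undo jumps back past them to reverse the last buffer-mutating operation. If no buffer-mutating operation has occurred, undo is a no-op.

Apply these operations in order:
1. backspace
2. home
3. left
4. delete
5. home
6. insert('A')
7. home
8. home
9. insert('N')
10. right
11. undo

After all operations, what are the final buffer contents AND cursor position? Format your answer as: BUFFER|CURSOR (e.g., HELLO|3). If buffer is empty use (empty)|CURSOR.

After op 1 (backspace): buf='FAQGEKAV' cursor=0
After op 2 (home): buf='FAQGEKAV' cursor=0
After op 3 (left): buf='FAQGEKAV' cursor=0
After op 4 (delete): buf='AQGEKAV' cursor=0
After op 5 (home): buf='AQGEKAV' cursor=0
After op 6 (insert('A')): buf='AAQGEKAV' cursor=1
After op 7 (home): buf='AAQGEKAV' cursor=0
After op 8 (home): buf='AAQGEKAV' cursor=0
After op 9 (insert('N')): buf='NAAQGEKAV' cursor=1
After op 10 (right): buf='NAAQGEKAV' cursor=2
After op 11 (undo): buf='AAQGEKAV' cursor=0

Answer: AAQGEKAV|0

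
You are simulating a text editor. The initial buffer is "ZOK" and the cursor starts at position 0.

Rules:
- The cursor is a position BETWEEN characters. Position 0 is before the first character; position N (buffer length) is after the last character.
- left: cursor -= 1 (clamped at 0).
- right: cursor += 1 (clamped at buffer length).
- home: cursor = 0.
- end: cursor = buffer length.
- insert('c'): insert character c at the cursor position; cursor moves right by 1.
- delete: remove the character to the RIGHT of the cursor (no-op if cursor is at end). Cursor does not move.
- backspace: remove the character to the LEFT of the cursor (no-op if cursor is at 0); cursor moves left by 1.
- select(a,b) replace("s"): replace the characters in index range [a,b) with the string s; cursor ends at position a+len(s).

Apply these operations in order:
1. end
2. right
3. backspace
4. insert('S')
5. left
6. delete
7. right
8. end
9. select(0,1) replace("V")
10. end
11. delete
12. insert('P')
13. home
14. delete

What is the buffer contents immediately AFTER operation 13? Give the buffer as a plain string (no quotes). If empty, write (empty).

After op 1 (end): buf='ZOK' cursor=3
After op 2 (right): buf='ZOK' cursor=3
After op 3 (backspace): buf='ZO' cursor=2
After op 4 (insert('S')): buf='ZOS' cursor=3
After op 5 (left): buf='ZOS' cursor=2
After op 6 (delete): buf='ZO' cursor=2
After op 7 (right): buf='ZO' cursor=2
After op 8 (end): buf='ZO' cursor=2
After op 9 (select(0,1) replace("V")): buf='VO' cursor=1
After op 10 (end): buf='VO' cursor=2
After op 11 (delete): buf='VO' cursor=2
After op 12 (insert('P')): buf='VOP' cursor=3
After op 13 (home): buf='VOP' cursor=0

Answer: VOP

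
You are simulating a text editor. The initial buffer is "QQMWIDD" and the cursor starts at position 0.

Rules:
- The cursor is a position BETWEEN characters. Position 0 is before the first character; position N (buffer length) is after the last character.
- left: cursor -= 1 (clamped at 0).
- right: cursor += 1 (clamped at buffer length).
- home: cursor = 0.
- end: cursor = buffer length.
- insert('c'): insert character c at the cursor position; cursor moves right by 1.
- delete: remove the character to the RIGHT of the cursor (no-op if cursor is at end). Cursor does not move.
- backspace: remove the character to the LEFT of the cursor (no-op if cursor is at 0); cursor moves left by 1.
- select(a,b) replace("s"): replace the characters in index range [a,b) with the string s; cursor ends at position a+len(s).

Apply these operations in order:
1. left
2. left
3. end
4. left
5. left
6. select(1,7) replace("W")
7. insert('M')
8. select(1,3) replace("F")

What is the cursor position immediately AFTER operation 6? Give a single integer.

Answer: 2

Derivation:
After op 1 (left): buf='QQMWIDD' cursor=0
After op 2 (left): buf='QQMWIDD' cursor=0
After op 3 (end): buf='QQMWIDD' cursor=7
After op 4 (left): buf='QQMWIDD' cursor=6
After op 5 (left): buf='QQMWIDD' cursor=5
After op 6 (select(1,7) replace("W")): buf='QW' cursor=2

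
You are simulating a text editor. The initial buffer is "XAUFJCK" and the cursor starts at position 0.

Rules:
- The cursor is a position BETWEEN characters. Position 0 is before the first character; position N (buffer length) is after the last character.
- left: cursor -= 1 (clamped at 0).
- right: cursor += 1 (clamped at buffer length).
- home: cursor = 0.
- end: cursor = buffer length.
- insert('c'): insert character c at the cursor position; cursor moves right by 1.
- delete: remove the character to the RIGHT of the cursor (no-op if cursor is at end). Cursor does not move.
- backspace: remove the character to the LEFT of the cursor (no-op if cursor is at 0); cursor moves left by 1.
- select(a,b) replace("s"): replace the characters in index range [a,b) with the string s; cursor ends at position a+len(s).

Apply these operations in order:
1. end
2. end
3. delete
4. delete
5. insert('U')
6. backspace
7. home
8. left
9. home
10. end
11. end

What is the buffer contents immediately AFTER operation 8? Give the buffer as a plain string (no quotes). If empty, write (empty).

Answer: XAUFJCK

Derivation:
After op 1 (end): buf='XAUFJCK' cursor=7
After op 2 (end): buf='XAUFJCK' cursor=7
After op 3 (delete): buf='XAUFJCK' cursor=7
After op 4 (delete): buf='XAUFJCK' cursor=7
After op 5 (insert('U')): buf='XAUFJCKU' cursor=8
After op 6 (backspace): buf='XAUFJCK' cursor=7
After op 7 (home): buf='XAUFJCK' cursor=0
After op 8 (left): buf='XAUFJCK' cursor=0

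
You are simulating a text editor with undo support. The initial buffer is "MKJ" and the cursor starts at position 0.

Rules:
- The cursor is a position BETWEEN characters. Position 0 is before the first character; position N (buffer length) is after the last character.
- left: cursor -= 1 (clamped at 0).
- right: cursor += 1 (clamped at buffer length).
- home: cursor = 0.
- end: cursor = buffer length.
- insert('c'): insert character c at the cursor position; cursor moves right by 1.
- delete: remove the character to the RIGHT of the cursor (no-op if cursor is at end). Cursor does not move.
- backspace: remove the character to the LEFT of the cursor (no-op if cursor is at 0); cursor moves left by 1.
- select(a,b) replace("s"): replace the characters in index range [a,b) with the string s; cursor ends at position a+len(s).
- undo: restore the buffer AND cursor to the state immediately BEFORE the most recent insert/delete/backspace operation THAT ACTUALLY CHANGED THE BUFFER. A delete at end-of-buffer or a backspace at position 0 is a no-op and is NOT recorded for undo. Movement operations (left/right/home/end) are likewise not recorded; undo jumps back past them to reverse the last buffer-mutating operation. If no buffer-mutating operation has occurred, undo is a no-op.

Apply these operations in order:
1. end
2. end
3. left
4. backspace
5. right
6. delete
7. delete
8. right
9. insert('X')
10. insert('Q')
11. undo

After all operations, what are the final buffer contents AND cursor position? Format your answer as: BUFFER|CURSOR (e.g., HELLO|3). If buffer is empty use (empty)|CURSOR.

Answer: MJX|3

Derivation:
After op 1 (end): buf='MKJ' cursor=3
After op 2 (end): buf='MKJ' cursor=3
After op 3 (left): buf='MKJ' cursor=2
After op 4 (backspace): buf='MJ' cursor=1
After op 5 (right): buf='MJ' cursor=2
After op 6 (delete): buf='MJ' cursor=2
After op 7 (delete): buf='MJ' cursor=2
After op 8 (right): buf='MJ' cursor=2
After op 9 (insert('X')): buf='MJX' cursor=3
After op 10 (insert('Q')): buf='MJXQ' cursor=4
After op 11 (undo): buf='MJX' cursor=3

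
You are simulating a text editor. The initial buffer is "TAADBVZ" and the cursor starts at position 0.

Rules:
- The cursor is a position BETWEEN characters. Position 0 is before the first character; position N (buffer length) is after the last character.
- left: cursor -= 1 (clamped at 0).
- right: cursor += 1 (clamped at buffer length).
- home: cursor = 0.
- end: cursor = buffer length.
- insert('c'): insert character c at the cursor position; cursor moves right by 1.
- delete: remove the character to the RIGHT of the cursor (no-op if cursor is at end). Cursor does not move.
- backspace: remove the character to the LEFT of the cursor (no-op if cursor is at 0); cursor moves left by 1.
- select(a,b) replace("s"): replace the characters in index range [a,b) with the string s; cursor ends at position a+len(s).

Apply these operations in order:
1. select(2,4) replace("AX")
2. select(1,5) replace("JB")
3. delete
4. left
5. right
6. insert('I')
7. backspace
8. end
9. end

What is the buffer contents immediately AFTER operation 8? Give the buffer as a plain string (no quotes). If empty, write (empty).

After op 1 (select(2,4) replace("AX")): buf='TAAXBVZ' cursor=4
After op 2 (select(1,5) replace("JB")): buf='TJBVZ' cursor=3
After op 3 (delete): buf='TJBZ' cursor=3
After op 4 (left): buf='TJBZ' cursor=2
After op 5 (right): buf='TJBZ' cursor=3
After op 6 (insert('I')): buf='TJBIZ' cursor=4
After op 7 (backspace): buf='TJBZ' cursor=3
After op 8 (end): buf='TJBZ' cursor=4

Answer: TJBZ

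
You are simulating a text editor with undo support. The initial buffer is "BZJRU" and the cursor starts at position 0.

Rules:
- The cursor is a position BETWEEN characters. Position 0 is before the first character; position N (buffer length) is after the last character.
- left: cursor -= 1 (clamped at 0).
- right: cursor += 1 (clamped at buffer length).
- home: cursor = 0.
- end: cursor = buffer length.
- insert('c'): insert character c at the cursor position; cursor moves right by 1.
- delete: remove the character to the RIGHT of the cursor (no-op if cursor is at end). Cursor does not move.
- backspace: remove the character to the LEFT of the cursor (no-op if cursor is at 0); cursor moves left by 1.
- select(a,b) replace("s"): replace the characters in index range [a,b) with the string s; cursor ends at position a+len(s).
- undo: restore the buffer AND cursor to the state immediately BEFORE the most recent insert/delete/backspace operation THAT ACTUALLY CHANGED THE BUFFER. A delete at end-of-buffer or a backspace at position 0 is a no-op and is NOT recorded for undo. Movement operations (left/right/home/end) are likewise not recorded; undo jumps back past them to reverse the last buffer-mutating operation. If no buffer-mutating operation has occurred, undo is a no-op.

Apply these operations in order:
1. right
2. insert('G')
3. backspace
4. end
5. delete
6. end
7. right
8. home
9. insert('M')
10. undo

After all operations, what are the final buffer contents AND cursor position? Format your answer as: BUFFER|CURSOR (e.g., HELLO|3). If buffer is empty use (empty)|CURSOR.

After op 1 (right): buf='BZJRU' cursor=1
After op 2 (insert('G')): buf='BGZJRU' cursor=2
After op 3 (backspace): buf='BZJRU' cursor=1
After op 4 (end): buf='BZJRU' cursor=5
After op 5 (delete): buf='BZJRU' cursor=5
After op 6 (end): buf='BZJRU' cursor=5
After op 7 (right): buf='BZJRU' cursor=5
After op 8 (home): buf='BZJRU' cursor=0
After op 9 (insert('M')): buf='MBZJRU' cursor=1
After op 10 (undo): buf='BZJRU' cursor=0

Answer: BZJRU|0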